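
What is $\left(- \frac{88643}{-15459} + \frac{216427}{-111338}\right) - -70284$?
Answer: $\frac{120977526985669}{1721174142} \approx 70288.0$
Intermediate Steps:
$\left(- \frac{88643}{-15459} + \frac{216427}{-111338}\right) - -70284 = \left(\left(-88643\right) \left(- \frac{1}{15459}\right) + 216427 \left(- \frac{1}{111338}\right)\right) + 70284 = \left(\frac{88643}{15459} - \frac{216427}{111338}\right) + 70284 = \frac{6523589341}{1721174142} + 70284 = \frac{120977526985669}{1721174142}$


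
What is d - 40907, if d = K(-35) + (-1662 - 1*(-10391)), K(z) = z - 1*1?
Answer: -32214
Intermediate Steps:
K(z) = -1 + z (K(z) = z - 1 = -1 + z)
d = 8693 (d = (-1 - 35) + (-1662 - 1*(-10391)) = -36 + (-1662 + 10391) = -36 + 8729 = 8693)
d - 40907 = 8693 - 40907 = -32214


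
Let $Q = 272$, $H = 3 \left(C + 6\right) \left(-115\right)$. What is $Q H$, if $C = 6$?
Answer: $-1126080$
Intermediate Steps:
$H = -4140$ ($H = 3 \left(6 + 6\right) \left(-115\right) = 3 \cdot 12 \left(-115\right) = 36 \left(-115\right) = -4140$)
$Q H = 272 \left(-4140\right) = -1126080$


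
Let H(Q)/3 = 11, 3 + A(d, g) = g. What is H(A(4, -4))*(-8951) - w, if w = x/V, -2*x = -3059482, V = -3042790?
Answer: -898786908829/3042790 ≈ -2.9538e+5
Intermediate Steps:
x = 1529741 (x = -½*(-3059482) = 1529741)
A(d, g) = -3 + g
H(Q) = 33 (H(Q) = 3*11 = 33)
w = -1529741/3042790 (w = 1529741/(-3042790) = 1529741*(-1/3042790) = -1529741/3042790 ≈ -0.50274)
H(A(4, -4))*(-8951) - w = 33*(-8951) - 1*(-1529741/3042790) = -295383 + 1529741/3042790 = -898786908829/3042790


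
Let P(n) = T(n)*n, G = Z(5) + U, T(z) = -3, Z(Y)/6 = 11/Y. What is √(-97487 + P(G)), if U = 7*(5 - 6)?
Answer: 2*I*√609410/5 ≈ 312.26*I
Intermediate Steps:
Z(Y) = 66/Y (Z(Y) = 6*(11/Y) = 66/Y)
U = -7 (U = 7*(-1) = -7)
G = 31/5 (G = 66/5 - 7 = 31/5 ≈ 6.2000)
P(n) = -3*n
√(-97487 + P(G)) = √(-97487 - 3*31/5) = √(-97487 - 93/5) = √(-487528/5) = 2*I*√609410/5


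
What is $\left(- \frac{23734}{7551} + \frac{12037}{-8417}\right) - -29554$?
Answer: $\frac{1878066031453}{63556767} \approx 29549.0$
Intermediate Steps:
$\left(- \frac{23734}{7551} + \frac{12037}{-8417}\right) - -29554 = \left(\left(-23734\right) \frac{1}{7551} + 12037 \left(- \frac{1}{8417}\right)\right) + 29554 = \left(- \frac{23734}{7551} - \frac{12037}{8417}\right) + 29554 = - \frac{290660465}{63556767} + 29554 = \frac{1878066031453}{63556767}$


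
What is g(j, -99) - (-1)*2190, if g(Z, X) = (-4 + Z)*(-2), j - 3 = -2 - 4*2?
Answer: 2212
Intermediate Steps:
j = -7 (j = 3 + (-2 - 4*2) = 3 + (-2 - 8) = 3 - 10 = -7)
g(Z, X) = 8 - 2*Z
g(j, -99) - (-1)*2190 = (8 - 2*(-7)) - (-1)*2190 = (8 + 14) - 1*(-2190) = 22 + 2190 = 2212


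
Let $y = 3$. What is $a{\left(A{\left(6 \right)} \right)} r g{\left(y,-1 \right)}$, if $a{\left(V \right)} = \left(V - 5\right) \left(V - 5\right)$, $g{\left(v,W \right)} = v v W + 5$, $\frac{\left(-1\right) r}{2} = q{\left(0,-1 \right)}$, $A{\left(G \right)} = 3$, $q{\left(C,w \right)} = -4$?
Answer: $-128$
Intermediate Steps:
$r = 8$ ($r = \left(-2\right) \left(-4\right) = 8$)
$g{\left(v,W \right)} = 5 + W v^{2}$ ($g{\left(v,W \right)} = v^{2} W + 5 = W v^{2} + 5 = 5 + W v^{2}$)
$a{\left(V \right)} = \left(-5 + V\right)^{2}$ ($a{\left(V \right)} = \left(-5 + V\right) \left(-5 + V\right) = \left(-5 + V\right)^{2}$)
$a{\left(A{\left(6 \right)} \right)} r g{\left(y,-1 \right)} = \left(-5 + 3\right)^{2} \cdot 8 \left(5 - 3^{2}\right) = \left(-2\right)^{2} \cdot 8 \left(5 - 9\right) = 4 \cdot 8 \left(5 - 9\right) = 32 \left(-4\right) = -128$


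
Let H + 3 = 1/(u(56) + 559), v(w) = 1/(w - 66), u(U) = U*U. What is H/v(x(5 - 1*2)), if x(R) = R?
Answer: 698292/3695 ≈ 188.98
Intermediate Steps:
u(U) = U²
v(w) = 1/(-66 + w)
H = -11084/3695 (H = -3 + 1/(56² + 559) = -3 + 1/(3136 + 559) = -3 + 1/3695 = -11084/3695 ≈ -2.9997)
H/v(x(5 - 1*2)) = -(-676124/3695 - 22168/3695) = -11084/(3695*(1/(-66 + (5 - 2)))) = -11084/(3695*(1/(-66 + 3))) = -11084/(3695*(1/(-63))) = -11084/(3695*(-1/63)) = -11084/3695*(-63) = 698292/3695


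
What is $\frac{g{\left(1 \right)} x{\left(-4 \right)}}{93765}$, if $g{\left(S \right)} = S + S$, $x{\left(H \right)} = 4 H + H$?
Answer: $- \frac{8}{18753} \approx -0.0004266$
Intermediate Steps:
$x{\left(H \right)} = 5 H$
$g{\left(S \right)} = 2 S$
$\frac{g{\left(1 \right)} x{\left(-4 \right)}}{93765} = \frac{2 \cdot 1 \cdot 5 \left(-4\right)}{93765} = 2 \left(-20\right) \frac{1}{93765} = \left(-40\right) \frac{1}{93765} = - \frac{8}{18753}$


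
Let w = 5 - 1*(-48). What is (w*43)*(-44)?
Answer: -100276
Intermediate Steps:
w = 53 (w = 5 + 48 = 53)
(w*43)*(-44) = (53*43)*(-44) = 2279*(-44) = -100276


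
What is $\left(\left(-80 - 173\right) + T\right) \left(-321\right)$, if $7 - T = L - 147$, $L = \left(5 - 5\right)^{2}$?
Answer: $31779$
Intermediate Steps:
$L = 0$ ($L = 0^{2} = 0$)
$T = 154$ ($T = 7 - \left(0 - 147\right) = 7 - -147 = 7 + 147 = 154$)
$\left(\left(-80 - 173\right) + T\right) \left(-321\right) = \left(\left(-80 - 173\right) + 154\right) \left(-321\right) = \left(-253 + 154\right) \left(-321\right) = \left(-99\right) \left(-321\right) = 31779$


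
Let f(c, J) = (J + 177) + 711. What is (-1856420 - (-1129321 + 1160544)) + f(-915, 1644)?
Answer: -1885111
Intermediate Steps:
f(c, J) = 888 + J (f(c, J) = (177 + J) + 711 = 888 + J)
(-1856420 - (-1129321 + 1160544)) + f(-915, 1644) = (-1856420 - (-1129321 + 1160544)) + (888 + 1644) = (-1856420 - 1*31223) + 2532 = (-1856420 - 31223) + 2532 = -1887643 + 2532 = -1885111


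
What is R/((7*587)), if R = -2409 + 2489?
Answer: 80/4109 ≈ 0.019469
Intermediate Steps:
R = 80
R/((7*587)) = 80/((7*587)) = 80/4109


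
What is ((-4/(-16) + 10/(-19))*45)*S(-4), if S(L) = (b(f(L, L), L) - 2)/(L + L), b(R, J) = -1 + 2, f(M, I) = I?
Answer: -945/608 ≈ -1.5543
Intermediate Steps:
b(R, J) = 1
S(L) = -1/(2*L) (S(L) = (1 - 2)/(L + L) = -1/(2*L))
((-4/(-16) + 10/(-19))*45)*S(-4) = ((-4/(-16) + 10/(-19))*45)*(-½/(-4)) = ((-4*(-1/16) + 10*(-1/19))*45)*(-½*(-¼)) = ((¼ - 10/19)*45)*(⅛) = -21/76*45*(⅛) = -945/76*⅛ = -945/608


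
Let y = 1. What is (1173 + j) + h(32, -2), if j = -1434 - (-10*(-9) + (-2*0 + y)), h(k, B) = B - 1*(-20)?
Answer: -334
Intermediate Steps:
h(k, B) = 20 + B (h(k, B) = B + 20 = 20 + B)
j = -1525 (j = -1434 - (-10*(-9) + (-2*0 + 1)) = -1434 - (90 + (0 + 1)) = -1434 - (90 + 1) = -1434 - 1*91 = -1434 - 91 = -1525)
(1173 + j) + h(32, -2) = (1173 - 1525) + (20 - 2) = -352 + 18 = -334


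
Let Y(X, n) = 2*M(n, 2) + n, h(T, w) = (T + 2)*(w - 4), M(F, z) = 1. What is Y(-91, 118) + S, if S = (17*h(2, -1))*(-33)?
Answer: 11340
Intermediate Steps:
h(T, w) = (-4 + w)*(2 + T) (h(T, w) = (2 + T)*(-4 + w) = (-4 + w)*(2 + T))
Y(X, n) = 2 + n (Y(X, n) = 2*1 + n = 2 + n)
S = 11220 (S = (17*(-8 - 4*2 + 2*(-1) + 2*(-1)))*(-33) = (17*(-8 - 8 - 2 - 2))*(-33) = (17*(-20))*(-33) = -340*(-33) = 11220)
Y(-91, 118) + S = (2 + 118) + 11220 = 120 + 11220 = 11340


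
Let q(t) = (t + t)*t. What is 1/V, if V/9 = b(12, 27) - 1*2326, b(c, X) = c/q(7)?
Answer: -49/1025712 ≈ -4.7772e-5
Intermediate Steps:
q(t) = 2*t² (q(t) = (2*t)*t = 2*t²)
b(c, X) = c/98 (b(c, X) = c/((2*7²)) = c/((2*49)) = c/98)
V = -1025712/49 (V = 9*((1/98)*12 - 1*2326) = 9*(6/49 - 2326) = 9*(-113968/49) = -1025712/49 ≈ -20933.)
1/V = 1/(-1025712/49) = -49/1025712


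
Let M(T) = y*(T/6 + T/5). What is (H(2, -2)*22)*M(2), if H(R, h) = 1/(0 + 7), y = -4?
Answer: -968/105 ≈ -9.2191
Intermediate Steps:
H(R, h) = ⅐ (H(R, h) = 1/7 = ⅐)
M(T) = -22*T/15 (M(T) = -4*(T/6 + T/5) = -22*T/15)
(H(2, -2)*22)*M(2) = ((⅐)*22)*(-22/15*2) = (22/7)*(-44/15) = -968/105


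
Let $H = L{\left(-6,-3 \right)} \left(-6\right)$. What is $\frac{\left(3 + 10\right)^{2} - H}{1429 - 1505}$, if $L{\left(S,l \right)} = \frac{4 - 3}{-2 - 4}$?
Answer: $- \frac{42}{19} \approx -2.2105$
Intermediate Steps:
$L{\left(S,l \right)} = - \frac{1}{6}$ ($L{\left(S,l \right)} = 1 \frac{1}{-6} = 1 \left(- \frac{1}{6}\right) = - \frac{1}{6}$)
$H = 1$ ($H = \left(- \frac{1}{6}\right) \left(-6\right) = 1$)
$\frac{\left(3 + 10\right)^{2} - H}{1429 - 1505} = \frac{\left(3 + 10\right)^{2} - 1}{1429 - 1505} = \frac{13^{2} - 1}{-76} = \left(169 - 1\right) \left(- \frac{1}{76}\right) = 168 \left(- \frac{1}{76}\right) = - \frac{42}{19}$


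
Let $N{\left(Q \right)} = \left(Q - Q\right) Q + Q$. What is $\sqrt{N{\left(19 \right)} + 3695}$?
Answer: $\sqrt{3714} \approx 60.943$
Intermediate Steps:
$N{\left(Q \right)} = Q$ ($N{\left(Q \right)} = 0 Q + Q = 0 + Q = Q$)
$\sqrt{N{\left(19 \right)} + 3695} = \sqrt{19 + 3695} = \sqrt{3714}$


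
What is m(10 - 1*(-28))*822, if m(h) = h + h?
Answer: 62472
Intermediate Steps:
m(h) = 2*h
m(10 - 1*(-28))*822 = (2*(10 - 1*(-28)))*822 = (2*(10 + 28))*822 = (2*38)*822 = 76*822 = 62472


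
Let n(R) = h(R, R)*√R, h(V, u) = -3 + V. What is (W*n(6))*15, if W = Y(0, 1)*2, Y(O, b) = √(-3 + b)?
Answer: 180*I*√3 ≈ 311.77*I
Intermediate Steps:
n(R) = √R*(-3 + R) (n(R) = (-3 + R)*√R = √R*(-3 + R))
W = 2*I*√2 (W = √(-3 + 1)*2 = √(-2)*2 = (I*√2)*2 = 2*I*√2 ≈ 2.8284*I)
(W*n(6))*15 = ((2*I*√2)*(√6*(-3 + 6)))*15 = ((2*I*√2)*(√6*3))*15 = ((2*I*√2)*(3*√6))*15 = (12*I*√3)*15 = 180*I*√3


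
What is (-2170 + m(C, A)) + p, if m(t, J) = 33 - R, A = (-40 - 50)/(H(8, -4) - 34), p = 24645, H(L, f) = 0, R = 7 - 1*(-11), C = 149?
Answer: 22490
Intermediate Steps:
R = 18 (R = 7 + 11 = 18)
A = 45/17 (A = (-40 - 50)/(0 - 34) = -90/(-34) = -90*(-1/34) = 45/17 ≈ 2.6471)
m(t, J) = 15 (m(t, J) = 33 - 1*18 = 33 - 18 = 15)
(-2170 + m(C, A)) + p = (-2170 + 15) + 24645 = -2155 + 24645 = 22490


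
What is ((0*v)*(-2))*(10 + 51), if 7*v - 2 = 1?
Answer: 0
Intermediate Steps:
v = 3/7 (v = 2/7 + (1/7)*1 = 2/7 + 1/7 = 3/7 ≈ 0.42857)
((0*v)*(-2))*(10 + 51) = ((0*(3/7))*(-2))*(10 + 51) = (0*(-2))*61 = 0*61 = 0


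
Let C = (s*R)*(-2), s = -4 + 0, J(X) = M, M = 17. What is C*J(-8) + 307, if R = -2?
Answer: 35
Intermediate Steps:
J(X) = 17
s = -4
C = -16 (C = -4*(-2)*(-2) = 8*(-2) = -16)
C*J(-8) + 307 = -16*17 + 307 = -272 + 307 = 35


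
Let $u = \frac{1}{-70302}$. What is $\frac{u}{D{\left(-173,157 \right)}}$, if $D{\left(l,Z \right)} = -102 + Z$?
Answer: $- \frac{1}{3866610} \approx -2.5862 \cdot 10^{-7}$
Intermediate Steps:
$u = - \frac{1}{70302} \approx -1.4224 \cdot 10^{-5}$
$\frac{u}{D{\left(-173,157 \right)}} = - \frac{1}{70302 \left(-102 + 157\right)} = - \frac{1}{70302 \cdot 55} = \left(- \frac{1}{70302}\right) \frac{1}{55} = - \frac{1}{3866610}$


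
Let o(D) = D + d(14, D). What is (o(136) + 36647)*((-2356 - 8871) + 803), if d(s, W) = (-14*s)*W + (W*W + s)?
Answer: -298512088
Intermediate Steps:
d(s, W) = s + W² - 14*W*s (d(s, W) = -14*W*s + (W² + s) = -14*W*s + (s + W²) = s + W² - 14*W*s)
o(D) = 14 + D² - 195*D (o(D) = D + (14 + D² - 14*D*14) = D + (14 + D² - 196*D) = 14 + D² - 195*D)
(o(136) + 36647)*((-2356 - 8871) + 803) = ((14 + 136² - 195*136) + 36647)*((-2356 - 8871) + 803) = ((14 + 18496 - 26520) + 36647)*(-11227 + 803) = (-8010 + 36647)*(-10424) = 28637*(-10424) = -298512088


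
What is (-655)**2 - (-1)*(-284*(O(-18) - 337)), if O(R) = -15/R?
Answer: 1573489/3 ≈ 5.2450e+5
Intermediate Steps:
(-655)**2 - (-1)*(-284*(O(-18) - 337)) = (-655)**2 - (-1)*(-284*(-15/(-18) - 337)) = 429025 - (-1)*(-284*(-15*(-1/18) - 337)) = 429025 - (-1)*(-284*(5/6 - 337)) = 429025 - (-1)*(-284*(-2017/6)) = 429025 - (-1)*286414/3 = 429025 - 1*(-286414/3) = 429025 + 286414/3 = 1573489/3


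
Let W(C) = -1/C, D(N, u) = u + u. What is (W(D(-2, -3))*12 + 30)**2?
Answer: 1024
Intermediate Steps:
D(N, u) = 2*u
(W(D(-2, -3))*12 + 30)**2 = (-1/(2*(-3))*12 + 30)**2 = (-1/(-6)*12 + 30)**2 = (-1*(-1/6)*12 + 30)**2 = ((1/6)*12 + 30)**2 = (2 + 30)**2 = 32**2 = 1024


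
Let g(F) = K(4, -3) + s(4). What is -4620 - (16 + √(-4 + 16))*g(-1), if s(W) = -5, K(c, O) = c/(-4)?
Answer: -4524 + 12*√3 ≈ -4503.2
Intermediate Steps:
K(c, O) = -c/4 (K(c, O) = c*(-¼) = -c/4)
g(F) = -6 (g(F) = -¼*4 - 5 = -1 - 5 = -6)
-4620 - (16 + √(-4 + 16))*g(-1) = -4620 - (16 + √(-4 + 16))*(-6) = -4620 - (16 + √12)*(-6) = -4620 - (16 + 2*√3)*(-6) = -4620 - (-96 - 12*√3) = -4620 + (96 + 12*√3) = -4524 + 12*√3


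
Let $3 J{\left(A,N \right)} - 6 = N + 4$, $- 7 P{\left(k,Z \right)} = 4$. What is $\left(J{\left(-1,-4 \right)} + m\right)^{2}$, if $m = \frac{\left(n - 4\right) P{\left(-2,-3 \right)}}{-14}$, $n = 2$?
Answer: $\frac{8836}{2401} \approx 3.6801$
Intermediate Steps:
$P{\left(k,Z \right)} = - \frac{4}{7}$ ($P{\left(k,Z \right)} = \left(- \frac{1}{7}\right) 4 = - \frac{4}{7}$)
$J{\left(A,N \right)} = \frac{10}{3} + \frac{N}{3}$ ($J{\left(A,N \right)} = 2 + \frac{N + 4}{3} = 2 + \frac{4 + N}{3} = 2 + \left(\frac{4}{3} + \frac{N}{3}\right) = \frac{10}{3} + \frac{N}{3}$)
$m = - \frac{4}{49}$ ($m = \frac{\left(2 - 4\right) \left(- \frac{4}{7}\right)}{-14} = \left(-2\right) \left(- \frac{4}{7}\right) \left(- \frac{1}{14}\right) = \frac{8}{7} \left(- \frac{1}{14}\right) = - \frac{4}{49} \approx -0.081633$)
$\left(J{\left(-1,-4 \right)} + m\right)^{2} = \left(\left(\frac{10}{3} + \frac{1}{3} \left(-4\right)\right) - \frac{4}{49}\right)^{2} = \left(\left(\frac{10}{3} - \frac{4}{3}\right) - \frac{4}{49}\right)^{2} = \left(2 - \frac{4}{49}\right)^{2} = \left(\frac{94}{49}\right)^{2} = \frac{8836}{2401}$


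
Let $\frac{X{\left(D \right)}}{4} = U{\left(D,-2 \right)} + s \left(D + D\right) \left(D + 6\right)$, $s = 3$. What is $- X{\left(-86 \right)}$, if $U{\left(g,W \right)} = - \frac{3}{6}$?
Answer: $-165118$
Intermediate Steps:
$U{\left(g,W \right)} = - \frac{1}{2}$ ($U{\left(g,W \right)} = \left(-3\right) \frac{1}{6} = - \frac{1}{2}$)
$X{\left(D \right)} = -2 + 24 D \left(6 + D\right)$ ($X{\left(D \right)} = 4 \left(- \frac{1}{2} + 3 \left(D + D\right) \left(D + 6\right)\right) = 4 \left(- \frac{1}{2} + 3 \cdot 2 D \left(6 + D\right)\right) = 4 \left(- \frac{1}{2} + 6 D \left(6 + D\right)\right) = -2 + 24 D \left(6 + D\right)$)
$- X{\left(-86 \right)} = - (-2 + 24 \left(-86\right)^{2} + 144 \left(-86\right)) = - (-2 + 24 \cdot 7396 - 12384) = - (-2 + 177504 - 12384) = \left(-1\right) 165118 = -165118$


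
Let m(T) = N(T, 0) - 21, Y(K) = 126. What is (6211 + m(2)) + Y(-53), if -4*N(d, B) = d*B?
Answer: 6316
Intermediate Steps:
N(d, B) = -B*d/4 (N(d, B) = -d*B/4 = -B*d/4)
m(T) = -21 (m(T) = -¼*0*T - 21 = 0 - 21 = -21)
(6211 + m(2)) + Y(-53) = (6211 - 21) + 126 = 6190 + 126 = 6316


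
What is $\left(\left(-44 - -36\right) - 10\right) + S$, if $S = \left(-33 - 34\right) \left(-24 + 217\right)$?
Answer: $-12949$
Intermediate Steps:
$S = -12931$ ($S = \left(-67\right) 193 = -12931$)
$\left(\left(-44 - -36\right) - 10\right) + S = \left(\left(-44 - -36\right) - 10\right) - 12931 = \left(\left(-44 + 36\right) - 10\right) - 12931 = \left(-8 - 10\right) - 12931 = -18 - 12931 = -12949$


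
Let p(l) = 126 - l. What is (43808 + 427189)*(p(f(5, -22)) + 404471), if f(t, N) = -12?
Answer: 190569625173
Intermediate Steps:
(43808 + 427189)*(p(f(5, -22)) + 404471) = (43808 + 427189)*((126 - 1*(-12)) + 404471) = 470997*((126 + 12) + 404471) = 470997*(138 + 404471) = 470997*404609 = 190569625173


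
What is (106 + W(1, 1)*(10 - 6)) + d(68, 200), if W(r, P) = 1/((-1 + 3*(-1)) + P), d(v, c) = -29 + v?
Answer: 431/3 ≈ 143.67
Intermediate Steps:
W(r, P) = 1/(-4 + P) (W(r, P) = 1/((-1 - 3) + P) = 1/(-4 + P))
(106 + W(1, 1)*(10 - 6)) + d(68, 200) = (106 + (10 - 6)/(-4 + 1)) + (-29 + 68) = (106 + 4/(-3)) + 39 = (106 - ⅓*4) + 39 = (106 - 4/3) + 39 = 314/3 + 39 = 431/3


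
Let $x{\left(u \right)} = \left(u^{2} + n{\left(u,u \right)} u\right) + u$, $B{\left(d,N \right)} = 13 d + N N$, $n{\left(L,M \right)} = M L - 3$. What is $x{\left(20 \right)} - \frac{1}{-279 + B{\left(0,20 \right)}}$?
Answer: $\frac{1011559}{121} \approx 8360.0$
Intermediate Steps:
$n{\left(L,M \right)} = -3 + L M$ ($n{\left(L,M \right)} = L M - 3 = -3 + L M$)
$B{\left(d,N \right)} = N^{2} + 13 d$ ($B{\left(d,N \right)} = 13 d + N^{2} = N^{2} + 13 d$)
$x{\left(u \right)} = u + u^{2} + u \left(-3 + u^{2}\right)$ ($x{\left(u \right)} = \left(u^{2} + \left(-3 + u u\right) u\right) + u = \left(u^{2} + \left(-3 + u^{2}\right) u\right) + u = \left(u^{2} + u \left(-3 + u^{2}\right)\right) + u = u + u^{2} + u \left(-3 + u^{2}\right)$)
$x{\left(20 \right)} - \frac{1}{-279 + B{\left(0,20 \right)}} = 20 \left(-2 + 20 + 20^{2}\right) - \frac{1}{-279 + \left(20^{2} + 13 \cdot 0\right)} = 20 \left(-2 + 20 + 400\right) - \frac{1}{-279 + \left(400 + 0\right)} = 20 \cdot 418 - \frac{1}{-279 + 400} = 8360 - \frac{1}{121} = \frac{1011559}{121}$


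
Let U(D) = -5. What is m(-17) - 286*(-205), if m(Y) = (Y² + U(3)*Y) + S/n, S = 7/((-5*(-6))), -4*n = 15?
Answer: 13275886/225 ≈ 59004.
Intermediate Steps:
n = -15/4 (n = -¼*15 = -15/4 ≈ -3.7500)
S = 7/30 ≈ 0.23333
m(Y) = -14/225 + Y² - 5*Y (m(Y) = (Y² - 5*Y) + 7/(30*(-15/4)) = (Y² - 5*Y) + (7/30)*(-4/15) = (Y² - 5*Y) - 14/225 = -14/225 + Y² - 5*Y)
m(-17) - 286*(-205) = (-14/225 - 17*(-5 - 17)) - 286*(-205) = (-14/225 - 17*(-22)) + 58630 = (-14/225 + 374) + 58630 = 84136/225 + 58630 = 13275886/225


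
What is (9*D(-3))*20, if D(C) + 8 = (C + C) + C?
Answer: -3060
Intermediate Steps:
D(C) = -8 + 3*C (D(C) = -8 + ((C + C) + C) = -8 + (2*C + C) = -8 + 3*C)
(9*D(-3))*20 = (9*(-8 + 3*(-3)))*20 = (9*(-8 - 9))*20 = (9*(-17))*20 = -153*20 = -3060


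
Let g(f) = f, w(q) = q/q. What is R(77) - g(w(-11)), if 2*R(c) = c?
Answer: 75/2 ≈ 37.500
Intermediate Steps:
w(q) = 1
R(c) = c/2
R(77) - g(w(-11)) = (1/2)*77 - 1*1 = 77/2 - 1 = 75/2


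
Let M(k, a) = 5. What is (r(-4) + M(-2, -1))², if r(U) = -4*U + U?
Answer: 289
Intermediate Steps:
r(U) = -3*U
(r(-4) + M(-2, -1))² = (-3*(-4) + 5)² = (12 + 5)² = 17² = 289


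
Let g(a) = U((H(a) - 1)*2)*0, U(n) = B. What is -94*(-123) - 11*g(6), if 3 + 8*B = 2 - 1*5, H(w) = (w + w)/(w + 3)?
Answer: 11562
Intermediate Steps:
H(w) = 2*w/(3 + w) (H(w) = (2*w)/(3 + w) = 2*w/(3 + w))
B = -¾ (B = -3/8 + (2 - 1*5)/8 = -3/8 + (2 - 5)/8 = -3/8 + (⅛)*(-3) = -3/8 - 3/8 = -¾ ≈ -0.75000)
U(n) = -¾
g(a) = 0 (g(a) = -¾*0 = 0)
-94*(-123) - 11*g(6) = -94*(-123) - 11*0 = 11562 + 0 = 11562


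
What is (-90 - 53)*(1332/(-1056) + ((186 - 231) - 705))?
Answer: 859443/8 ≈ 1.0743e+5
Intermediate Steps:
(-90 - 53)*(1332/(-1056) + ((186 - 231) - 705)) = -143*(1332*(-1/1056) + (-45 - 705)) = -143*(-111/88 - 750) = -143*(-66111/88) = 859443/8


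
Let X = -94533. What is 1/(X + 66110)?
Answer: -1/28423 ≈ -3.5183e-5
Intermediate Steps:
1/(X + 66110) = 1/(-94533 + 66110) = 1/(-28423) = -1/28423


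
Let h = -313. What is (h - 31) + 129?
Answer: -215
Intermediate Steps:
(h - 31) + 129 = (-313 - 31) + 129 = -344 + 129 = -215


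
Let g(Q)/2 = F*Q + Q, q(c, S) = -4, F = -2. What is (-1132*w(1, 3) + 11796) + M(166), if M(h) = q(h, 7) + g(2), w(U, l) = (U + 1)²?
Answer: 7260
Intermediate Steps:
w(U, l) = (1 + U)²
g(Q) = -2*Q (g(Q) = 2*(-2*Q + Q) = 2*(-Q) = -2*Q)
M(h) = -8 (M(h) = -4 - 2*2 = -4 - 4 = -8)
(-1132*w(1, 3) + 11796) + M(166) = (-1132*(1 + 1)² + 11796) - 8 = (-1132*2² + 11796) - 8 = (-1132*4 + 11796) - 8 = (-4528 + 11796) - 8 = 7268 - 8 = 7260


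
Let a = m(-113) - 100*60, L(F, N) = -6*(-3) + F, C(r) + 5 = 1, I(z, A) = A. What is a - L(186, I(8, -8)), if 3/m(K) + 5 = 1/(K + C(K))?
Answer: -3635895/586 ≈ -6204.6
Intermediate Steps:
C(r) = -4 (C(r) = -5 + 1 = -4)
L(F, N) = 18 + F
m(K) = 3/(-5 + 1/(-4 + K)) (m(K) = 3/(-5 + 1/(K - 4)) = 3/(-5 + 1/(-4 + K)))
a = -3516351/586 (a = 3*(4 - 1*(-113))/(-21 + 5*(-113)) - 100*60 = 3*(4 + 113)/(-21 - 565) - 1*6000 = 3*117/(-586) - 6000 = 3*(-1/586)*117 - 6000 = -351/586 - 6000 = -3516351/586 ≈ -6000.6)
a - L(186, I(8, -8)) = -3516351/586 - (18 + 186) = -3516351/586 - 1*204 = -3516351/586 - 204 = -3635895/586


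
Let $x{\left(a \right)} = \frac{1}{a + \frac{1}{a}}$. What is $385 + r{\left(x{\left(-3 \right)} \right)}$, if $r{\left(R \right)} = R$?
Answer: $\frac{3847}{10} \approx 384.7$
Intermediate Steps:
$385 + r{\left(x{\left(-3 \right)} \right)} = 385 - \frac{3}{1 + \left(-3\right)^{2}} = 385 - \frac{3}{1 + 9} = 385 - \frac{3}{10} = \frac{3847}{10}$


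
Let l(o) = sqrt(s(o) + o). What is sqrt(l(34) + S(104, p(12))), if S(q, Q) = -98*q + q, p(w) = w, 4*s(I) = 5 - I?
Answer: sqrt(-40352 + 2*sqrt(107))/2 ≈ 100.41*I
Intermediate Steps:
s(I) = 5/4 - I/4 (s(I) = (5 - I)/4 = 5/4 - I/4)
S(q, Q) = -97*q
l(o) = sqrt(5/4 + 3*o/4) (l(o) = sqrt((5/4 - o/4) + o) = sqrt(5/4 + 3*o/4))
sqrt(l(34) + S(104, p(12))) = sqrt(sqrt(5 + 3*34)/2 - 97*104) = sqrt(sqrt(5 + 102)/2 - 10088) = sqrt(sqrt(107)/2 - 10088) = sqrt(-10088 + sqrt(107)/2)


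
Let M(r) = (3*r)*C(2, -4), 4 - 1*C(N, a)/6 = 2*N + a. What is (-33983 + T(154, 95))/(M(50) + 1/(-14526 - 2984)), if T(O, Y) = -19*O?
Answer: -646276590/63035999 ≈ -10.253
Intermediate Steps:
C(N, a) = 24 - 12*N - 6*a (C(N, a) = 24 - 6*(2*N + a) = 24 - 6*(a + 2*N) = 24 + (-12*N - 6*a) = 24 - 12*N - 6*a)
M(r) = 72*r (M(r) = (3*r)*(24 - 12*2 - 6*(-4)) = (3*r)*(24 - 24 + 24) = (3*r)*24 = 72*r)
(-33983 + T(154, 95))/(M(50) + 1/(-14526 - 2984)) = (-33983 - 19*154)/(72*50 + 1/(-14526 - 2984)) = (-33983 - 2926)/(3600 + 1/(-17510)) = -36909/(3600 - 1/17510) = -36909/63035999/17510 = -36909*17510/63035999 = -646276590/63035999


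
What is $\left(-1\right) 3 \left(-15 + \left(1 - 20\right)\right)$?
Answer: $102$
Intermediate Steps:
$\left(-1\right) 3 \left(-15 + \left(1 - 20\right)\right) = - 3 \left(-15 + \left(1 - 20\right)\right) = - 3 \left(-15 - 19\right) = \left(-3\right) \left(-34\right) = 102$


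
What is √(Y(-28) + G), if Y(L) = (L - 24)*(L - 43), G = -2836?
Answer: 2*√214 ≈ 29.257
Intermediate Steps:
Y(L) = (-43 + L)*(-24 + L) (Y(L) = (-24 + L)*(-43 + L) = (-43 + L)*(-24 + L))
√(Y(-28) + G) = √((1032 + (-28)² - 67*(-28)) - 2836) = √((1032 + 784 + 1876) - 2836) = √(3692 - 2836) = √856 = 2*√214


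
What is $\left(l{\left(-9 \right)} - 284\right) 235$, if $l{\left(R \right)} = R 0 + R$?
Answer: $-68855$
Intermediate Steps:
$l{\left(R \right)} = R$ ($l{\left(R \right)} = 0 + R = R$)
$\left(l{\left(-9 \right)} - 284\right) 235 = \left(-9 - 284\right) 235 = \left(-293\right) 235 = -68855$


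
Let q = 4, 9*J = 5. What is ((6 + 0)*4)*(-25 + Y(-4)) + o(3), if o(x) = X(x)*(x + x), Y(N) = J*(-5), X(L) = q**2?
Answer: -1712/3 ≈ -570.67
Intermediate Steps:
J = 5/9 (J = (1/9)*5 = 5/9 ≈ 0.55556)
X(L) = 16 (X(L) = 4**2 = 16)
Y(N) = -25/9 (Y(N) = (5/9)*(-5) = -25/9)
o(x) = 32*x (o(x) = 16*(x + x) = 16*(2*x) = 32*x)
((6 + 0)*4)*(-25 + Y(-4)) + o(3) = ((6 + 0)*4)*(-25 - 25/9) + 32*3 = (6*4)*(-250/9) + 96 = 24*(-250/9) + 96 = -2000/3 + 96 = -1712/3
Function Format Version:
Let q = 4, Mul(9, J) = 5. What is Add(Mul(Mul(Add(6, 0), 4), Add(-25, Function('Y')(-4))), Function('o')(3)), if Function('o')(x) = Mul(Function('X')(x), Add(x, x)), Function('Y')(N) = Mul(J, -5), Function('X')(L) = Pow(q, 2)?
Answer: Rational(-1712, 3) ≈ -570.67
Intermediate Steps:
J = Rational(5, 9) (J = Mul(Rational(1, 9), 5) = Rational(5, 9) ≈ 0.55556)
Function('X')(L) = 16 (Function('X')(L) = Pow(4, 2) = 16)
Function('Y')(N) = Rational(-25, 9) (Function('Y')(N) = Mul(Rational(5, 9), -5) = Rational(-25, 9))
Function('o')(x) = Mul(32, x) (Function('o')(x) = Mul(16, Add(x, x)) = Mul(16, Mul(2, x)) = Mul(32, x))
Add(Mul(Mul(Add(6, 0), 4), Add(-25, Function('Y')(-4))), Function('o')(3)) = Add(Mul(Mul(Add(6, 0), 4), Add(-25, Rational(-25, 9))), Mul(32, 3)) = Add(Mul(Mul(6, 4), Rational(-250, 9)), 96) = Add(Mul(24, Rational(-250, 9)), 96) = Add(Rational(-2000, 3), 96) = Rational(-1712, 3)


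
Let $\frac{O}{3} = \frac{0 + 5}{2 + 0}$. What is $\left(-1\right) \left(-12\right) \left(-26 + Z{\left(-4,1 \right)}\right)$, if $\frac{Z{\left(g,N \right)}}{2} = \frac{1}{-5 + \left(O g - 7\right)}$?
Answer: $- \frac{2188}{7} \approx -312.57$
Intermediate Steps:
$O = \frac{15}{2}$ ($O = 3 \frac{0 + 5}{2 + 0} = 3 \cdot \frac{5}{2} = \frac{15}{2} \approx 7.5$)
$Z{\left(g,N \right)} = \frac{2}{-12 + \frac{15 g}{2}}$ ($Z{\left(g,N \right)} = \frac{2}{-5 + \left(\frac{15 g}{2} - 7\right)} = \frac{2}{-5 + \left(-7 + \frac{15 g}{2}\right)} = \frac{2}{-12 + \frac{15 g}{2}}$)
$\left(-1\right) \left(-12\right) \left(-26 + Z{\left(-4,1 \right)}\right) = \left(-1\right) \left(-12\right) \left(-26 + \frac{4}{3 \left(-8 + 5 \left(-4\right)\right)}\right) = 12 \left(-26 + \frac{4}{3 \left(-8 - 20\right)}\right) = 12 \left(-26 + \frac{4}{3 \left(-28\right)}\right) = 12 \left(-26 + \frac{4}{3} \left(- \frac{1}{28}\right)\right) = 12 \left(-26 - \frac{1}{21}\right) = 12 \left(- \frac{547}{21}\right) = - \frac{2188}{7}$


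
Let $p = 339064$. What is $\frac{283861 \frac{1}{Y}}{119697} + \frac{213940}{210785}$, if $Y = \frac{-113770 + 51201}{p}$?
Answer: $- \frac{3737033630285044}{315727330396101} \approx -11.836$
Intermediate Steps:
$Y = - \frac{62569}{339064}$ ($Y = \frac{-113770 + 51201}{339064} = \left(-62569\right) \frac{1}{339064} = - \frac{62569}{339064} \approx -0.18453$)
$\frac{283861 \frac{1}{Y}}{119697} + \frac{213940}{210785} = \frac{283861 \frac{1}{- \frac{62569}{339064}}}{119697} + \frac{213940}{210785} = 283861 \left(- \frac{339064}{62569}\right) \frac{1}{119697} + 213940 \cdot \frac{1}{210785} = \left(- \frac{96247046104}{62569}\right) \frac{1}{119697} + \frac{42788}{42157} = - \frac{96247046104}{7489321593} + \frac{42788}{42157} = - \frac{3737033630285044}{315727330396101}$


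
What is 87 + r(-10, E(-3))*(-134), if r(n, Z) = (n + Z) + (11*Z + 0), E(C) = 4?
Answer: -5005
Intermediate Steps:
r(n, Z) = n + 12*Z (r(n, Z) = (Z + n) + 11*Z = n + 12*Z)
87 + r(-10, E(-3))*(-134) = 87 + (-10 + 12*4)*(-134) = 87 + (-10 + 48)*(-134) = 87 + 38*(-134) = 87 - 5092 = -5005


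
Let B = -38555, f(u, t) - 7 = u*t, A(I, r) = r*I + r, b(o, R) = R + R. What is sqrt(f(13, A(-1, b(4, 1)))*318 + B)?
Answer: I*sqrt(36329) ≈ 190.6*I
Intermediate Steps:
b(o, R) = 2*R
A(I, r) = r + I*r (A(I, r) = I*r + r = r + I*r)
f(u, t) = 7 + t*u (f(u, t) = 7 + u*t = 7 + t*u)
sqrt(f(13, A(-1, b(4, 1)))*318 + B) = sqrt((7 + ((2*1)*(1 - 1))*13)*318 - 38555) = sqrt((7 + (2*0)*13)*318 - 38555) = sqrt((7 + 0*13)*318 - 38555) = sqrt((7 + 0)*318 - 38555) = sqrt(7*318 - 38555) = sqrt(2226 - 38555) = sqrt(-36329) = I*sqrt(36329)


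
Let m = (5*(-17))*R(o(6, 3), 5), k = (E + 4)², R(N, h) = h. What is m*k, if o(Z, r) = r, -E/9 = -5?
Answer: -1020425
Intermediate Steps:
E = 45 (E = -9*(-5) = 45)
k = 2401 (k = (45 + 4)² = 49² = 2401)
m = -425 (m = (5*(-17))*5 = -85*5 = -425)
m*k = -425*2401 = -1020425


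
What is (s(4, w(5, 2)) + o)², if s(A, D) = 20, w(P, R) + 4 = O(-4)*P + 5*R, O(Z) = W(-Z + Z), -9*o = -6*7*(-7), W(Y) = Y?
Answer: 1444/9 ≈ 160.44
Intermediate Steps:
o = -98/3 (o = -(-6*7)*(-7)/9 = -(-14)*(-7)/3 = -⅑*294 = -98/3 ≈ -32.667)
O(Z) = 0 (O(Z) = -Z + Z = 0)
w(P, R) = -4 + 5*R (w(P, R) = -4 + (0*P + 5*R) = -4 + (0 + 5*R) = -4 + 5*R)
(s(4, w(5, 2)) + o)² = (20 - 98/3)² = (-38/3)² = 1444/9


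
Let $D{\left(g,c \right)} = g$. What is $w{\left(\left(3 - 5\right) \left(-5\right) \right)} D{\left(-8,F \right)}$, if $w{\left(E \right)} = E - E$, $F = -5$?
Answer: $0$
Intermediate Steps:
$w{\left(E \right)} = 0$
$w{\left(\left(3 - 5\right) \left(-5\right) \right)} D{\left(-8,F \right)} = 0 \left(-8\right) = 0$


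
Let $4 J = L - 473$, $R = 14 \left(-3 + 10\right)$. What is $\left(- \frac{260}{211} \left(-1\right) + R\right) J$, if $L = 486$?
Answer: $\frac{136097}{422} \approx 322.5$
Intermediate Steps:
$R = 98$ ($R = 14 \cdot 7 = 98$)
$J = \frac{13}{4}$ ($J = \frac{486 - 473}{4} = \frac{1}{4} \cdot 13 = \frac{13}{4} \approx 3.25$)
$\left(- \frac{260}{211} \left(-1\right) + R\right) J = \left(- \frac{260}{211} \left(-1\right) + 98\right) \frac{13}{4} = \left(\left(-260\right) \frac{1}{211} \left(-1\right) + 98\right) \frac{13}{4} = \left(\left(- \frac{260}{211}\right) \left(-1\right) + 98\right) \frac{13}{4} = \left(\frac{260}{211} + 98\right) \frac{13}{4} = \frac{20938}{211} \cdot \frac{13}{4} = \frac{136097}{422}$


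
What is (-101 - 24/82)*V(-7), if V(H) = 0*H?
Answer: 0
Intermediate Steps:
V(H) = 0
(-101 - 24/82)*V(-7) = (-101 - 24/82)*0 = (-101 - 24*1/82)*0 = (-101 - 12/41)*0 = -4153/41*0 = 0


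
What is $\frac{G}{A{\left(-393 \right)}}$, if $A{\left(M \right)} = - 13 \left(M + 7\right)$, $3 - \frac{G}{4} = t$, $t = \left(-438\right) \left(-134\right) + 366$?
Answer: $- \frac{118110}{2509} \approx -47.075$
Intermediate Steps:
$t = 59058$ ($t = 58692 + 366 = 59058$)
$G = -236220$ ($G = 12 - 236232 = -236220$)
$A{\left(M \right)} = -91 - 13 M$ ($A{\left(M \right)} = - 13 \left(7 + M\right) = -91 - 13 M$)
$\frac{G}{A{\left(-393 \right)}} = - \frac{236220}{-91 - -5109} = - \frac{236220}{-91 + 5109} = - \frac{236220}{5018} = \left(-236220\right) \frac{1}{5018} = - \frac{118110}{2509}$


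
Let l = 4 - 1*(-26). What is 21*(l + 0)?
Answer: 630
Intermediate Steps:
l = 30 (l = 4 + 26 = 30)
21*(l + 0) = 21*(30 + 0) = 21*30 = 630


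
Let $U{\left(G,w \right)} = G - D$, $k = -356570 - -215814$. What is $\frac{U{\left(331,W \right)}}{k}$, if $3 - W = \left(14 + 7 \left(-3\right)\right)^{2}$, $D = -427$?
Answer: $- \frac{379}{70378} \approx -0.0053852$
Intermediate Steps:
$W = -46$ ($W = 3 - \left(14 + 7 \left(-3\right)\right)^{2} = 3 - \left(14 - 21\right)^{2} = 3 - \left(-7\right)^{2} = 3 - 49 = -46$)
$k = -140756$ ($k = -356570 + 215814 = -140756$)
$U{\left(G,w \right)} = 427 + G$ ($U{\left(G,w \right)} = G - -427 = G + 427 = 427 + G$)
$\frac{U{\left(331,W \right)}}{k} = \frac{427 + 331}{-140756} = 758 \left(- \frac{1}{140756}\right) = - \frac{379}{70378}$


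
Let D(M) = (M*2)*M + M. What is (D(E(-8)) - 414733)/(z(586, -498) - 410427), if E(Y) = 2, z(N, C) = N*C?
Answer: 138241/234085 ≈ 0.59056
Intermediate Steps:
z(N, C) = C*N
D(M) = M + 2*M² (D(M) = (2*M)*M + M = 2*M² + M = M + 2*M²)
(D(E(-8)) - 414733)/(z(586, -498) - 410427) = (2*(1 + 2*2) - 414733)/(-498*586 - 410427) = (2*(1 + 4) - 414733)/(-291828 - 410427) = (2*5 - 414733)/(-702255) = (10 - 414733)*(-1/702255) = -414723*(-1/702255) = 138241/234085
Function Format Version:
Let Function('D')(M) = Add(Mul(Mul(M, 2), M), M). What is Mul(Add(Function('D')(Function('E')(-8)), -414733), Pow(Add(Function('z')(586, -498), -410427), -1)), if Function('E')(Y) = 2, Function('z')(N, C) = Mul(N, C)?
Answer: Rational(138241, 234085) ≈ 0.59056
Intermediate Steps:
Function('z')(N, C) = Mul(C, N)
Function('D')(M) = Add(M, Mul(2, Pow(M, 2))) (Function('D')(M) = Add(Mul(Mul(2, M), M), M) = Add(Mul(2, Pow(M, 2)), M) = Add(M, Mul(2, Pow(M, 2))))
Mul(Add(Function('D')(Function('E')(-8)), -414733), Pow(Add(Function('z')(586, -498), -410427), -1)) = Mul(Add(Mul(2, Add(1, Mul(2, 2))), -414733), Pow(Add(Mul(-498, 586), -410427), -1)) = Mul(Add(Mul(2, Add(1, 4)), -414733), Pow(Add(-291828, -410427), -1)) = Mul(Add(Mul(2, 5), -414733), Pow(-702255, -1)) = Mul(Add(10, -414733), Rational(-1, 702255)) = Mul(-414723, Rational(-1, 702255)) = Rational(138241, 234085)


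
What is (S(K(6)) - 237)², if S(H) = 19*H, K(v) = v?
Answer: 15129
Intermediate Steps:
(S(K(6)) - 237)² = (19*6 - 237)² = (114 - 237)² = (-123)² = 15129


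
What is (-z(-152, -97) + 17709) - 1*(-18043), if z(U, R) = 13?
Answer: 35739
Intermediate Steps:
(-z(-152, -97) + 17709) - 1*(-18043) = (-1*13 + 17709) - 1*(-18043) = (-13 + 17709) + 18043 = 17696 + 18043 = 35739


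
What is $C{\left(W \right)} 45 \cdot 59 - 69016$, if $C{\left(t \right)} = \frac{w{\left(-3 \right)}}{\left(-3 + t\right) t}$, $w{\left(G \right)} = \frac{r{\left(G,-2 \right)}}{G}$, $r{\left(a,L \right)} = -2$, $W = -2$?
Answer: $-68839$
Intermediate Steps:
$w{\left(G \right)} = - \frac{2}{G}$
$C{\left(t \right)} = \frac{2}{3 t \left(-3 + t\right)}$ ($C{\left(t \right)} = \frac{\left(-2\right) \frac{1}{-3}}{\left(-3 + t\right) t} = \frac{\left(-2\right) \left(- \frac{1}{3}\right)}{t \left(-3 + t\right)} = \frac{1}{t \left(-3 + t\right)} \frac{2}{3} = \frac{2}{3 t \left(-3 + t\right)}$)
$C{\left(W \right)} 45 \cdot 59 - 69016 = \frac{2}{3 \left(-2\right) \left(-3 - 2\right)} 45 \cdot 59 - 69016 = \frac{2}{3} \left(- \frac{1}{2}\right) \frac{1}{-5} \cdot 45 \cdot 59 - 69016 = \frac{2}{3} \left(- \frac{1}{2}\right) \left(- \frac{1}{5}\right) 45 \cdot 59 - 69016 = \frac{1}{15} \cdot 45 \cdot 59 - 69016 = 3 \cdot 59 - 69016 = 177 - 69016 = -68839$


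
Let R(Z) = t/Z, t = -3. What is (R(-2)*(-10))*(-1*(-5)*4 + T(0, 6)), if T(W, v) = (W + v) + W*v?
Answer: -390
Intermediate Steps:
T(W, v) = W + v + W*v
R(Z) = -3/Z
(R(-2)*(-10))*(-1*(-5)*4 + T(0, 6)) = (-3/(-2)*(-10))*(-1*(-5)*4 + (0 + 6 + 0*6)) = (-3*(-1/2)*(-10))*(5*4 + (0 + 6 + 0)) = ((3/2)*(-10))*(20 + 6) = -15*26 = -390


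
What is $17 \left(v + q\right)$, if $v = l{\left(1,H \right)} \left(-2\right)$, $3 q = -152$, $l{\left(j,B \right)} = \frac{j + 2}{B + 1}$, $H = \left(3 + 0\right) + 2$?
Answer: $- \frac{2635}{3} \approx -878.33$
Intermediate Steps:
$H = 5$ ($H = 3 + 2 = 5$)
$l{\left(j,B \right)} = \frac{2 + j}{1 + B}$
$q = - \frac{152}{3}$ ($q = \frac{1}{3} \left(-152\right) = - \frac{152}{3} \approx -50.667$)
$v = -1$ ($v = \frac{2 + 1}{1 + 5} \left(-2\right) = \frac{1}{6} \cdot 3 \left(-2\right) = \frac{1}{2} \left(-2\right) = -1$)
$17 \left(v + q\right) = 17 \left(-1 - \frac{152}{3}\right) = 17 \left(- \frac{155}{3}\right) = - \frac{2635}{3}$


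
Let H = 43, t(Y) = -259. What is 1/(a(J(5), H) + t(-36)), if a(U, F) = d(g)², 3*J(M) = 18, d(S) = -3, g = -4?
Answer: -1/250 ≈ -0.0040000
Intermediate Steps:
J(M) = 6 (J(M) = (⅓)*18 = 6)
a(U, F) = 9 (a(U, F) = (-3)² = 9)
1/(a(J(5), H) + t(-36)) = 1/(9 - 259) = 1/(-250) = -1/250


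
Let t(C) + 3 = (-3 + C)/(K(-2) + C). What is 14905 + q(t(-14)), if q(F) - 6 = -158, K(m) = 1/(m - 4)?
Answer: 14753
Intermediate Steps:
K(m) = 1/(-4 + m)
t(C) = -3 + (-3 + C)/(-⅙ + C) (t(C) = -3 + (-3 + C)/(1/(-4 - 2) + C) = -3 + (-3 + C)/(1/(-6) + C) = -3 + (-3 + C)/(-⅙ + C))
q(F) = -152 (q(F) = 6 - 158 = -152)
14905 + q(t(-14)) = 14905 - 152 = 14753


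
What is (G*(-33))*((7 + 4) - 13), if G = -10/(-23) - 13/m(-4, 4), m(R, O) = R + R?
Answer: 12507/92 ≈ 135.95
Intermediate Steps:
m(R, O) = 2*R
G = 379/184 (G = -10/(-23) - 13/(2*(-4)) = -10*(-1/23) - 13/(-8) = 10/23 - 13*(-1/8) = 10/23 + 13/8 = 379/184 ≈ 2.0598)
(G*(-33))*((7 + 4) - 13) = ((379/184)*(-33))*((7 + 4) - 13) = -12507*(11 - 13)/184 = -12507/184*(-2) = 12507/92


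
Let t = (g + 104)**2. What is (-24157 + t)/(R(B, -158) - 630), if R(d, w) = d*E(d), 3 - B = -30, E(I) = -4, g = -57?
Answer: 3658/127 ≈ 28.803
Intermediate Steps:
B = 33 (B = 3 - 1*(-30) = 3 + 30 = 33)
t = 2209 (t = (-57 + 104)**2 = 47**2 = 2209)
R(d, w) = -4*d (R(d, w) = d*(-4) = -4*d)
(-24157 + t)/(R(B, -158) - 630) = (-24157 + 2209)/(-4*33 - 630) = -21948/(-132 - 630) = -21948/(-762) = -21948*(-1/762) = 3658/127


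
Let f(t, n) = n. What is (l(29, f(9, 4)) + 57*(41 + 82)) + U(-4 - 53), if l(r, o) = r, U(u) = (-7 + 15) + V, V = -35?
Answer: 7013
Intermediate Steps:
U(u) = -27 (U(u) = (-7 + 15) - 35 = 8 - 35 = -27)
(l(29, f(9, 4)) + 57*(41 + 82)) + U(-4 - 53) = (29 + 57*(41 + 82)) - 27 = (29 + 57*123) - 27 = (29 + 7011) - 27 = 7040 - 27 = 7013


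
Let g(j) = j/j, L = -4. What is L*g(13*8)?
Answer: -4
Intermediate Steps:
g(j) = 1
L*g(13*8) = -4*1 = -4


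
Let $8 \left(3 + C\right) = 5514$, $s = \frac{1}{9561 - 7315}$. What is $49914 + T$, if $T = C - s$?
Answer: $\frac{227296321}{4492} \approx 50600.0$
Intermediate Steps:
$s = \frac{1}{2246} \approx 0.00044524$
$C = \frac{2745}{4}$ ($C = -3 + \frac{1}{8} \cdot 5514 = -3 + \frac{2757}{4} = \frac{2745}{4} \approx 686.25$)
$T = \frac{3082633}{4492}$ ($T = \frac{2745}{4} - \frac{1}{2246} = \frac{3082633}{4492} \approx 686.25$)
$49914 + T = 49914 + \frac{3082633}{4492} = \frac{227296321}{4492}$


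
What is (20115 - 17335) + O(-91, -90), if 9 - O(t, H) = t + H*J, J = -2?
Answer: 2700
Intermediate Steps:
O(t, H) = 9 - t + 2*H (O(t, H) = 9 - (t + H*(-2)) = 9 - (t - 2*H) = 9 + (-t + 2*H) = 9 - t + 2*H)
(20115 - 17335) + O(-91, -90) = (20115 - 17335) + (9 - 1*(-91) + 2*(-90)) = 2780 + (9 + 91 - 180) = 2780 - 80 = 2700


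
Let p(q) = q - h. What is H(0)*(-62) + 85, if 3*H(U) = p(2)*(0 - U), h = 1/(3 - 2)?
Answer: 85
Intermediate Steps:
h = 1 (h = 1/1 = 1)
p(q) = -1 + q (p(q) = q - 1*1 = q - 1 = -1 + q)
H(U) = -U/3 (H(U) = ((-1 + 2)*(0 - U))/3 = (1*(-U))/3 = (-U)/3 = -U/3)
H(0)*(-62) + 85 = -⅓*0*(-62) + 85 = 0*(-62) + 85 = 0 + 85 = 85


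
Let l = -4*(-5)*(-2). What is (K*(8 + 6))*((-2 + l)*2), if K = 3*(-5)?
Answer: 17640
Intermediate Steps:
l = -40 (l = 20*(-2) = -40)
K = -15
(K*(8 + 6))*((-2 + l)*2) = (-15*(8 + 6))*((-2 - 40)*2) = (-15*14)*(-42*2) = -210*(-84) = 17640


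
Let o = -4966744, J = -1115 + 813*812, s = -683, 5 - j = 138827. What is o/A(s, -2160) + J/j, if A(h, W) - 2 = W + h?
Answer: 76402333343/43821478 ≈ 1743.5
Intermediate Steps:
j = -138822 (j = 5 - 1*138827 = 5 - 138827 = -138822)
A(h, W) = 2 + W + h (A(h, W) = 2 + (W + h) = 2 + W + h)
J = 659041 (J = -1115 + 660156 = 659041)
o/A(s, -2160) + J/j = -4966744/(2 - 2160 - 683) + 659041/(-138822) = -4966744/(-2841) + 659041*(-1/138822) = -4966744*(-1/2841) - 659041/138822 = 4966744/2841 - 659041/138822 = 76402333343/43821478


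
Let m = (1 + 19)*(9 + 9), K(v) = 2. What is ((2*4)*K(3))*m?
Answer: 5760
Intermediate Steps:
m = 360 (m = 20*18 = 360)
((2*4)*K(3))*m = ((2*4)*2)*360 = (8*2)*360 = 16*360 = 5760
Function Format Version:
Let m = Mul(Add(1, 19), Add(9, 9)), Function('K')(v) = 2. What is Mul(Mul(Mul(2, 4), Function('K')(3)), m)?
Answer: 5760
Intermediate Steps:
m = 360 (m = Mul(20, 18) = 360)
Mul(Mul(Mul(2, 4), Function('K')(3)), m) = Mul(Mul(Mul(2, 4), 2), 360) = Mul(Mul(8, 2), 360) = Mul(16, 360) = 5760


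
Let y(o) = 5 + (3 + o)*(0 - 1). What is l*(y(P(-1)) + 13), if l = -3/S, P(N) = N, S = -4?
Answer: 12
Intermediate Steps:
y(o) = 2 - o (y(o) = 5 + (3 + o)*(-1) = 5 + (-3 - o) = 2 - o)
l = ¾ (l = -3/(-4) = -3*(-¼) = ¾ ≈ 0.75000)
l*(y(P(-1)) + 13) = 3*((2 - 1*(-1)) + 13)/4 = 3*((2 + 1) + 13)/4 = 3*(3 + 13)/4 = (¾)*16 = 12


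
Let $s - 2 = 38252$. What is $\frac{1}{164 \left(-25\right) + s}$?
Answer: $\frac{1}{34154} \approx 2.9279 \cdot 10^{-5}$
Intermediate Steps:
$s = 38254$ ($s = 2 + 38252 = 38254$)
$\frac{1}{164 \left(-25\right) + s} = \frac{1}{164 \left(-25\right) + 38254} = \frac{1}{-4100 + 38254} = \frac{1}{34154}$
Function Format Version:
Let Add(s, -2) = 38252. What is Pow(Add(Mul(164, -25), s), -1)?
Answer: Rational(1, 34154) ≈ 2.9279e-5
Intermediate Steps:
s = 38254 (s = Add(2, 38252) = 38254)
Pow(Add(Mul(164, -25), s), -1) = Pow(Add(Mul(164, -25), 38254), -1) = Pow(Add(-4100, 38254), -1) = Pow(34154, -1) = Rational(1, 34154)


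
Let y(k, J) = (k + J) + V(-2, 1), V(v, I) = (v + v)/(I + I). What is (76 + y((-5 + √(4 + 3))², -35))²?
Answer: 5741 - 1420*√7 ≈ 1984.0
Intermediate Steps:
V(v, I) = v/I (V(v, I) = (2*v)/((2*I)) = (2*v)*(1/(2*I)) = v/I)
y(k, J) = -2 + J + k (y(k, J) = (k + J) - 2/1 = (J + k) - 2*1 = (J + k) - 2 = -2 + J + k)
(76 + y((-5 + √(4 + 3))², -35))² = (76 + (-2 - 35 + (-5 + √(4 + 3))²))² = (76 + (-2 - 35 + (-5 + √7)²))² = (76 + (-37 + (-5 + √7)²))² = (39 + (-5 + √7)²)²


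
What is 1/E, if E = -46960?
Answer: -1/46960 ≈ -2.1295e-5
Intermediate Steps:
1/E = 1/(-46960) = -1/46960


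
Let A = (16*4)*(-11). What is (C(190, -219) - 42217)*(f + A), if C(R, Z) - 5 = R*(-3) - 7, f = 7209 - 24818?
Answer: 783594957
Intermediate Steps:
f = -17609
A = -704 (A = 64*(-11) = -704)
C(R, Z) = -2 - 3*R (C(R, Z) = 5 + (R*(-3) - 7) = 5 + (-3*R - 7) = 5 + (-7 - 3*R) = -2 - 3*R)
(C(190, -219) - 42217)*(f + A) = ((-2 - 3*190) - 42217)*(-17609 - 704) = ((-2 - 570) - 42217)*(-18313) = (-572 - 42217)*(-18313) = -42789*(-18313) = 783594957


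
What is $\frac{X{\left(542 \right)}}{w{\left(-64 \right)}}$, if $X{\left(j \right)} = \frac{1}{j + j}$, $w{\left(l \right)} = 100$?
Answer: $\frac{1}{108400} \approx 9.2251 \cdot 10^{-6}$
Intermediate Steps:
$X{\left(j \right)} = \frac{1}{2 j}$
$\frac{X{\left(542 \right)}}{w{\left(-64 \right)}} = \frac{\frac{1}{2} \cdot \frac{1}{542}}{100} = \frac{1}{2} \cdot \frac{1}{542} \cdot \frac{1}{100} = \frac{1}{1084} \cdot \frac{1}{100} = \frac{1}{108400}$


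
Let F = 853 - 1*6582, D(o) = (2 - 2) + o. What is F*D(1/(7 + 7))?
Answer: -5729/14 ≈ -409.21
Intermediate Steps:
D(o) = o (D(o) = 0 + o = o)
F = -5729 (F = 853 - 6582 = -5729)
F*D(1/(7 + 7)) = -5729/(7 + 7) = -5729/14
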